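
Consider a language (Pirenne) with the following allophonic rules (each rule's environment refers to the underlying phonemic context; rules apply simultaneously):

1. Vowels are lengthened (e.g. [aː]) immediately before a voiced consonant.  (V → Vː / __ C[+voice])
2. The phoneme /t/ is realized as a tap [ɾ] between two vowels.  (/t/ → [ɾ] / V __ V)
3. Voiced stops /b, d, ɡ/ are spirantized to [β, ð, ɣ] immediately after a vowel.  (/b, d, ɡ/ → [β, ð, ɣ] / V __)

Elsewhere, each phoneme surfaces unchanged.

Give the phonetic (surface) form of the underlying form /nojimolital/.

[noːjiːmoːliɾaːl]

/n/ stays [n].
/o/ — between /n/ and /j/, before a voiced consonant — surfaces as [oː] (rule 1).
/j/ (between /o/ and /i/): no rule targets it → [j].
/i/ — between /j/ and /m/, before a voiced consonant — surfaces as [iː] (rule 1).
/m/ stays [m].
/o/ meets the environment for rule 1 (before a voiced consonant) → [oː].
/l/ (between /o/ and /i/) is unaffected → [l].
/i/ (between /l/ and /t/) is in the target of rule 1 but the environment (before a voiced consonant) is not met → [i].
Rule 2 applies to /t/ (between /i/ and /a/: between two vowels) → [ɾ].
/a/ (between /t/ and /l/) occurs before a voiced consonant → [aː] by rule 1.
/l/ — not in any rule's target class → [l].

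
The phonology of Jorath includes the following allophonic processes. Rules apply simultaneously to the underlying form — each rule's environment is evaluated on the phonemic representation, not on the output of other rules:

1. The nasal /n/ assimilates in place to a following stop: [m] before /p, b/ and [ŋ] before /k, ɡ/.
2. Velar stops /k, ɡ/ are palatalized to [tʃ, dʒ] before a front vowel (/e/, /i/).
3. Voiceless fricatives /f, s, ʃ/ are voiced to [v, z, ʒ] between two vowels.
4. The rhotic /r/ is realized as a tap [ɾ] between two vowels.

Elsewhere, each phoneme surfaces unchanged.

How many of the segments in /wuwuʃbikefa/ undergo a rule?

2

Segments that undergo a rule: /k/ → [tʃ] (rule 2); /f/ → [v] (rule 3).
All other segments surface unchanged.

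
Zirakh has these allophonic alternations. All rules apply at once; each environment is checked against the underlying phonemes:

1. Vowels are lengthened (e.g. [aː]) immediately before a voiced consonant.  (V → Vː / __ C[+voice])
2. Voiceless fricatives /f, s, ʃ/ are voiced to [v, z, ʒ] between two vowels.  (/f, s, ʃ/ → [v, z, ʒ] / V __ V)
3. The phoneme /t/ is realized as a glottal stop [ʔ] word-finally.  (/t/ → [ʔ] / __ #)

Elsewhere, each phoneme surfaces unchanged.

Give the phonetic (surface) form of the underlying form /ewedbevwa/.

/e/ (word-initial) occurs before a voiced consonant → [eː] by rule 1.
Rule 1 applies to /e/ (between /w/ and /d/: before a voiced consonant) → [eː].
/e/ meets the environment for rule 1 (before a voiced consonant) → [eː].
/a/ (word-final) is in the target of rule 1 but the environment (before a voiced consonant) is not met → [a].

[eːweːdbeːvwa]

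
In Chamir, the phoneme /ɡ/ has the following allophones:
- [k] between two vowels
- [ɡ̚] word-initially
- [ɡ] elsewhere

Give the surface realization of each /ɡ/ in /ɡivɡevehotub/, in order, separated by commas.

Occurrence 1 (position 1): word-initially → [ɡ̚].
Occurrence 2 (position 4): no conditioning environment matches → elsewhere allophone [ɡ].

[ɡ̚], [ɡ]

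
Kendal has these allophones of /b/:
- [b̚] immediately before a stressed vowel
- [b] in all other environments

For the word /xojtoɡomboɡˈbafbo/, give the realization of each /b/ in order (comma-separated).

[b], [b̚], [b]

Occurrence 1 (position 9): no conditioning environment matches → elsewhere allophone [b].
Occurrence 2 (position 12): immediately before a stressed vowel → [b̚].
Occurrence 3 (position 15): no conditioning environment matches → elsewhere allophone [b].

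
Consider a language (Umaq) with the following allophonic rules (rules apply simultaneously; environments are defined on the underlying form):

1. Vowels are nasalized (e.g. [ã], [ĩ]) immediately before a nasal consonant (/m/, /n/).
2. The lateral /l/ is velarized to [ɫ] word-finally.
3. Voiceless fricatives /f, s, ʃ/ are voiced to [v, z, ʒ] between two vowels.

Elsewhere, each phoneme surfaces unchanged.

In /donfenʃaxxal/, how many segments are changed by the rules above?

3

Segments that undergo a rule: /o/ → [õ] (rule 1); /e/ → [ẽ] (rule 1); /l/ → [ɫ] (rule 2).
All other segments surface unchanged.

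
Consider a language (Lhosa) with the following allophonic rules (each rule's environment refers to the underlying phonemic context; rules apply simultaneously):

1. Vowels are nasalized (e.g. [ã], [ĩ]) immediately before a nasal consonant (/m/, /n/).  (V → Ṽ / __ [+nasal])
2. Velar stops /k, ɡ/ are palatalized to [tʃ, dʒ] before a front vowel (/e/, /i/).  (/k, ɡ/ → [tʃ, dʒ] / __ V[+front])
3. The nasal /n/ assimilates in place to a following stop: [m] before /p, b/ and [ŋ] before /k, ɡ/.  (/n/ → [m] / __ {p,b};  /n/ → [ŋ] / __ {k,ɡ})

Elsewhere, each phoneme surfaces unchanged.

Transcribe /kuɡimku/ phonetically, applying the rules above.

/k/ (word-initial) fails the environment for rule 2, so it stays [k].
/u/ — between /k/ and /ɡ/; rule 1 does not apply here → [u].
/ɡ/ (between /u/ and /i/) occurs before a front vowel → [dʒ] by rule 2.
/i/ (between /ɡ/ and /m/): before a nasal consonant, so rule 1 applies → [ĩ].
/m/ stays [m].
/k/ (between /m/ and /u/) fails the environment for rule 2, so it stays [k].
/u/ — word-final; rule 1 does not apply here → [u].

[kudʒĩmku]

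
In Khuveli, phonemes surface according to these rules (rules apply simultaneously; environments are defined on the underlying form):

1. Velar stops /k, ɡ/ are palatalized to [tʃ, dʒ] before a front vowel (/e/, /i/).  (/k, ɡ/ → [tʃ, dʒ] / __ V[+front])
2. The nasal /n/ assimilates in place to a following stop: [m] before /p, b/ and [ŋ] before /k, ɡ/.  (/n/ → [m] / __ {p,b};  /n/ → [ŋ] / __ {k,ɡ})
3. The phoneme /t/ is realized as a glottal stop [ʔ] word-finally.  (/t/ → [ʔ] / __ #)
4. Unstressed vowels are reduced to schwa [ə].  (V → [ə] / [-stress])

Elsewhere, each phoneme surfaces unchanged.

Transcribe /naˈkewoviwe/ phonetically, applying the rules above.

/n/ — word-initial; rule 2 does not apply here → [n].
/a/ meets the environment for rule 4 (in an unstressed syllable) → [ə].
/k/ — between /a/ and /e/, before a front vowel — surfaces as [tʃ] (rule 1).
/e/ (between /k/ and /w/) is in the target of rule 4 but the environment (in an unstressed syllable) is not met → [e].
/w/ (between /e/ and /o/): no rule targets it → [w].
Rule 4 applies to /o/ (between /w/ and /v/: in an unstressed syllable) → [ə].
/v/ (between /o/ and /i/) is unaffected → [v].
/i/ — between /v/ and /w/, in an unstressed syllable — surfaces as [ə] (rule 4).
/w/ stays [w].
/e/ (word-final) occurs in an unstressed syllable → [ə] by rule 4.

[nəˈtʃewəvəwə]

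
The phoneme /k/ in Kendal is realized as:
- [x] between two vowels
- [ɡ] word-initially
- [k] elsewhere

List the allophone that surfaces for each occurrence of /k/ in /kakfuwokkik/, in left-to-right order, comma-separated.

[ɡ], [k], [k], [k], [k]

Occurrence 1 (position 1): word-initially → [ɡ].
Occurrence 2 (position 3): no conditioning environment matches → elsewhere allophone [k].
Occurrence 3 (position 8): no conditioning environment matches → elsewhere allophone [k].
Occurrence 4 (position 9): no conditioning environment matches → elsewhere allophone [k].
Occurrence 5 (position 11): no conditioning environment matches → elsewhere allophone [k].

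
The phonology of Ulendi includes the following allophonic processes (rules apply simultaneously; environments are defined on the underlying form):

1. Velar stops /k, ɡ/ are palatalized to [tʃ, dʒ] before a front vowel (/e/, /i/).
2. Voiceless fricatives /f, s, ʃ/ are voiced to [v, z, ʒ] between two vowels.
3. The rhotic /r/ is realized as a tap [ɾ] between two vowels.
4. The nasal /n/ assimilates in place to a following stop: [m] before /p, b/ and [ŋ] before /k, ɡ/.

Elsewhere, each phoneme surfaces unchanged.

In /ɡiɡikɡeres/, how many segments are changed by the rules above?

Segments that undergo a rule: /ɡ/ → [dʒ] (rule 1); /ɡ/ → [dʒ] (rule 1); /ɡ/ → [dʒ] (rule 1); /r/ → [ɾ] (rule 3).
All other segments surface unchanged.

4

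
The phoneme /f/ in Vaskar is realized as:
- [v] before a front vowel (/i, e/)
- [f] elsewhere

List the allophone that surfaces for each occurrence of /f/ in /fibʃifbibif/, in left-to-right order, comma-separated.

Occurrence 1 (position 1): before a front vowel (/i, e/) → [v].
Occurrence 2 (position 6): no conditioning environment matches → elsewhere allophone [f].
Occurrence 3 (position 11): no conditioning environment matches → elsewhere allophone [f].

[v], [f], [f]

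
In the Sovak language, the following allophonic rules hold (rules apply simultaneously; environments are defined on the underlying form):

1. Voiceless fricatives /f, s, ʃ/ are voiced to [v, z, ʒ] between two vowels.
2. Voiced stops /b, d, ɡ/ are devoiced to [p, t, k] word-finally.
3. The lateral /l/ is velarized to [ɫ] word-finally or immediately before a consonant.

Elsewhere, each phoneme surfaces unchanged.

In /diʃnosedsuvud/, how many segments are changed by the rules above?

2

Segments that undergo a rule: /s/ → [z] (rule 1); /d/ → [t] (rule 2).
All other segments surface unchanged.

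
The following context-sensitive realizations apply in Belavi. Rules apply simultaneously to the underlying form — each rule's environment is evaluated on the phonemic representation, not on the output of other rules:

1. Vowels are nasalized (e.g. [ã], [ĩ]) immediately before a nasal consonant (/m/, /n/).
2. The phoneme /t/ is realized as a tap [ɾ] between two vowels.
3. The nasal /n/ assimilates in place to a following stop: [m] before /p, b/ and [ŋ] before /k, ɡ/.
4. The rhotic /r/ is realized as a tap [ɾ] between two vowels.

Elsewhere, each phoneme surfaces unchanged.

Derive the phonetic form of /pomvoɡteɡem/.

/o/ — between /p/ and /m/, before a nasal consonant — surfaces as [õ] (rule 1).
/o/ (between /v/ and /ɡ/) fails the environment for rule 1, so it stays [o].
/t/ (between /ɡ/ and /e/) fails the environment for rule 2, so it stays [t].
/e/ (between /t/ and /ɡ/): rule 1 targets it, but not before a nasal consonant → unchanged [e].
Rule 1 applies to /e/ (between /ɡ/ and /m/: before a nasal consonant) → [ẽ].

[põmvoɡteɡẽm]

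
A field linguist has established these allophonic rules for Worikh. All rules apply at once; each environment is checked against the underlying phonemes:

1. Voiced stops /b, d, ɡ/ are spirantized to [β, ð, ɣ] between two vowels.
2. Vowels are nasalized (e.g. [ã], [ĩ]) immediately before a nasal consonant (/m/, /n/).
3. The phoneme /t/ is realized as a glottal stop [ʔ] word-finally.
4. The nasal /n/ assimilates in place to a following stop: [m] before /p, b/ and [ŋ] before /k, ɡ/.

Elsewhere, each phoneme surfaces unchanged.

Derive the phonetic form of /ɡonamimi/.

[ɡõnãmĩmi]

/ɡ/ — word-initial; rule 1 does not apply here → [ɡ].
Rule 2 applies to /o/ (between /ɡ/ and /n/: before a nasal consonant) → [õ].
/n/ (between /o/ and /a/) is in the target of rule 4 but the environment (before a labial or velar stop) is not met → [n].
/a/ — between /n/ and /m/, before a nasal consonant — surfaces as [ã] (rule 2).
/i/ (between /m/ and /m/): before a nasal consonant, so rule 2 applies → [ĩ].
/i/ — word-final; rule 2 does not apply here → [i].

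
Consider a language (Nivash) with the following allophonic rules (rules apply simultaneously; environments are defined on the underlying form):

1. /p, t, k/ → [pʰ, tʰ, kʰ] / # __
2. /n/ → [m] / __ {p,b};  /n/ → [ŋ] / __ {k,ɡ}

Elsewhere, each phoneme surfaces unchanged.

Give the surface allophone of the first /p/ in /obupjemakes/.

/p/ (between /u/ and /j/): rule 1 targets it, but not word-initially → unchanged [p].

[p]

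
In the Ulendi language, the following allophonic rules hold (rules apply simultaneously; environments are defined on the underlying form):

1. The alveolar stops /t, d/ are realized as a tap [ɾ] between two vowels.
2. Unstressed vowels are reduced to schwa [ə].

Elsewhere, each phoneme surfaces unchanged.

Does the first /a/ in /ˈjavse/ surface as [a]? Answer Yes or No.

Yes

/a/ (between /j/ and /v/): rule 2 targets it, but not in an unstressed syllable → unchanged [a].
The actual realization is [a], which matches [a].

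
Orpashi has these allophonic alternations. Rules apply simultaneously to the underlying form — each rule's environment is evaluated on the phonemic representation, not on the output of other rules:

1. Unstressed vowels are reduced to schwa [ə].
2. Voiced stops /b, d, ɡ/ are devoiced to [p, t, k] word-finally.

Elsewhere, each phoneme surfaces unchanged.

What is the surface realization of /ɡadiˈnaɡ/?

[ɡədəˈnak]

/ɡ/ — word-initial; rule 2 does not apply here → [ɡ].
/a/ — between /ɡ/ and /d/, in an unstressed syllable — surfaces as [ə] (rule 1).
/d/ (between /a/ and /i/): rule 2 targets it, but not word-finally → unchanged [d].
/i/ (between /d/ and /n/): in an unstressed syllable, so rule 1 applies → [ə].
/n/ — not in any rule's target class → [n].
/a/ — between /n/ and /ɡ/; rule 1 does not apply here → [a].
/ɡ/ meets the environment for rule 2 (word-finally) → [k].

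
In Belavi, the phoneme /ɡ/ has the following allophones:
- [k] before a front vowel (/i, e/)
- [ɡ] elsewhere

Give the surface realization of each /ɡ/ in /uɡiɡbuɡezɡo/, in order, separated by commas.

[k], [ɡ], [k], [ɡ]

Occurrence 1 (position 2): before a front vowel (/i, e/) → [k].
Occurrence 2 (position 4): no conditioning environment matches → elsewhere allophone [ɡ].
Occurrence 3 (position 7): before a front vowel (/i, e/) → [k].
Occurrence 4 (position 10): no conditioning environment matches → elsewhere allophone [ɡ].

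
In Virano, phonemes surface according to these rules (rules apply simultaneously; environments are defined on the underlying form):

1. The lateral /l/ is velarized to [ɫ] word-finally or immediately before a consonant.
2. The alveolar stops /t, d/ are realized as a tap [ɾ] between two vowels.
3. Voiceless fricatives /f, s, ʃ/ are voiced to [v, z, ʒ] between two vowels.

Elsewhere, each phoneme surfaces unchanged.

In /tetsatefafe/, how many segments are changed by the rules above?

3

Segments that undergo a rule: /t/ → [ɾ] (rule 2); /f/ → [v] (rule 3); /f/ → [v] (rule 3).
All other segments surface unchanged.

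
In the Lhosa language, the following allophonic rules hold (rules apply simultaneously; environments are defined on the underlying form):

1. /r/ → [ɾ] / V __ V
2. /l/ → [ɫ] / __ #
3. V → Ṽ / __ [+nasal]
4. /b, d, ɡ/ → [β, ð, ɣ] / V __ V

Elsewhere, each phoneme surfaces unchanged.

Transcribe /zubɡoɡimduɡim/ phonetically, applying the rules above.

/z/ — not in any rule's target class → [z].
/u/ (between /z/ and /b/) fails the environment for rule 3, so it stays [u].
/b/ — between /u/ and /ɡ/; rule 4 does not apply here → [b].
/ɡ/ (between /b/ and /o/) fails the environment for rule 4, so it stays [ɡ].
/o/ (between /ɡ/ and /ɡ/) is in the target of rule 3 but the environment (before a nasal consonant) is not met → [o].
/ɡ/ — between /o/ and /i/, between two vowels — surfaces as [ɣ] (rule 4).
Rule 3 applies to /i/ (between /ɡ/ and /m/: before a nasal consonant) → [ĩ].
/m/ (between /i/ and /d/) is unaffected → [m].
/d/ — between /m/ and /u/; rule 4 does not apply here → [d].
/u/ — between /d/ and /ɡ/; rule 3 does not apply here → [u].
Rule 4 applies to /ɡ/ (between /u/ and /i/: between two vowels) → [ɣ].
Rule 3 applies to /i/ (between /ɡ/ and /m/: before a nasal consonant) → [ĩ].
/m/ stays [m].

[zubɡoɣĩmduɣĩm]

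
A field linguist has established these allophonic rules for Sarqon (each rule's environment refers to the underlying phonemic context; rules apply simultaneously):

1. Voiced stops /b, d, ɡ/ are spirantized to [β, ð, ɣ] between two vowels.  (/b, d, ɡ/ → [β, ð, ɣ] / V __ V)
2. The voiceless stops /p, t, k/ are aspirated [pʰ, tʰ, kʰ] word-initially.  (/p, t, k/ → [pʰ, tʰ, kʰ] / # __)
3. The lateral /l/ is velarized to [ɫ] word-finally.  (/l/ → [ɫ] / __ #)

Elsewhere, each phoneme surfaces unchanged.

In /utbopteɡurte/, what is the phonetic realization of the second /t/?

[t]

/t/ (between /p/ and /e/) is in the target of rule 2 but the environment (word-initially) is not met → [t].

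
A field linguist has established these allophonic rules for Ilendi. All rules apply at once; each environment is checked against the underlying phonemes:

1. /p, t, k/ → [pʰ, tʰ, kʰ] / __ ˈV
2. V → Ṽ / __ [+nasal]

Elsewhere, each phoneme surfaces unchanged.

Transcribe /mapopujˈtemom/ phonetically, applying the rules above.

/m/ (word-initial): no rule targets it → [m].
/a/ (between /m/ and /p/): rule 2 targets it, but not before a nasal consonant → unchanged [a].
/p/ — between /a/ and /o/; rule 1 does not apply here → [p].
/o/ (between /p/ and /p/) fails the environment for rule 2, so it stays [o].
/p/ (between /o/ and /u/) fails the environment for rule 1, so it stays [p].
/u/ (between /p/ and /j/) is in the target of rule 2 but the environment (before a nasal consonant) is not met → [u].
/j/ (between /u/ and /t/): no rule targets it → [j].
/t/ meets the environment for rule 1 (immediately before a stressed vowel) → [tʰ].
/e/ (between /t/ and /m/) occurs before a nasal consonant → [ẽ] by rule 2.
/m/ stays [m].
Rule 2 applies to /o/ (between /m/ and /m/: before a nasal consonant) → [õ].
/m/ stays [m].

[mapopujˈtʰẽmõm]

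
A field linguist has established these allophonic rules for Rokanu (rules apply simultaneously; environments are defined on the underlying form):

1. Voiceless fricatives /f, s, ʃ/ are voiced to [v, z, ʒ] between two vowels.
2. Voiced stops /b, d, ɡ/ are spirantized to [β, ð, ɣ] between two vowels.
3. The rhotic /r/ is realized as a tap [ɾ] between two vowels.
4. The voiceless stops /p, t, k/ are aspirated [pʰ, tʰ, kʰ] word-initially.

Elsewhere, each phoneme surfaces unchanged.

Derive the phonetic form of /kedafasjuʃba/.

/k/ — word-initial, word-initially — surfaces as [kʰ] (rule 4).
Rule 2 applies to /d/ (between /e/ and /a/: between two vowels) → [ð].
/f/ meets the environment for rule 1 (between two vowels) → [v].
/s/ (between /a/ and /j/) is in the target of rule 1 but the environment (between two vowels) is not met → [s].
/ʃ/ (between /u/ and /b/) fails the environment for rule 1, so it stays [ʃ].
/b/ (between /ʃ/ and /a/) is in the target of rule 2 but the environment (between two vowels) is not met → [b].

[kʰeðavasjuʃba]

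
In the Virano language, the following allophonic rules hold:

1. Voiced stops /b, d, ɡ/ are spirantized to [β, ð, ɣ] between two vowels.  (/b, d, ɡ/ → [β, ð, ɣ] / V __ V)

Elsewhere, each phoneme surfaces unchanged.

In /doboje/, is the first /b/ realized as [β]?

Yes

/b/ meets the environment for rule 1 (between two vowels) → [β].
The actual realization is [β], which matches [β].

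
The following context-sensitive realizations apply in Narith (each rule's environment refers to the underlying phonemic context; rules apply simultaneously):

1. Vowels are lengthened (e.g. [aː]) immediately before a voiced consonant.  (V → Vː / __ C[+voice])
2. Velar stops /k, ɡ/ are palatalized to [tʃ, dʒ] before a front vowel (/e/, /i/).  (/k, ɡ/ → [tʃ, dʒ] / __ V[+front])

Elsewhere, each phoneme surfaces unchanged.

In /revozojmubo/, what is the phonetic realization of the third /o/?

[o]

/o/ (word-final) is in the target of rule 1 but the environment (before a voiced consonant) is not met → [o].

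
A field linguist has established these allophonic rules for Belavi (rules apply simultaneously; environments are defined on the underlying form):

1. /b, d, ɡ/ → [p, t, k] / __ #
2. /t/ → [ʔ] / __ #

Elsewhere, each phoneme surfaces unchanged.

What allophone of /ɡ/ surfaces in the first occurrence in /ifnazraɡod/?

[ɡ]

/ɡ/ (between /a/ and /o/): rule 1 targets it, but not word-finally → unchanged [ɡ].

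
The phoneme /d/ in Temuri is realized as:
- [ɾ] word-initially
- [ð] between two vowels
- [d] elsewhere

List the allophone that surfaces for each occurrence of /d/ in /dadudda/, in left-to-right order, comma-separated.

[ɾ], [ð], [d], [d]

Occurrence 1 (position 1): word-initially → [ɾ].
Occurrence 2 (position 3): between two vowels → [ð].
Occurrence 3 (position 5): no conditioning environment matches → elsewhere allophone [d].
Occurrence 4 (position 6): no conditioning environment matches → elsewhere allophone [d].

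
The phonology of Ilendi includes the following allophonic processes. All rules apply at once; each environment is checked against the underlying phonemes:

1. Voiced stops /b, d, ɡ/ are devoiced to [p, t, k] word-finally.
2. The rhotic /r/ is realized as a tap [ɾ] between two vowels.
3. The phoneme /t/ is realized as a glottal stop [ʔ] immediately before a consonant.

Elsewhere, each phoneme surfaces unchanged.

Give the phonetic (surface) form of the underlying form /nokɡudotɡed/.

/n/ stays [n].
/o/ (between /n/ and /k/): no rule targets it → [o].
/k/ (between /o/ and /ɡ/): no rule targets it → [k].
/ɡ/ — between /k/ and /u/; rule 1 does not apply here → [ɡ].
/u/ (between /ɡ/ and /d/) is unaffected → [u].
/d/ (between /u/ and /o/): rule 1 targets it, but not word-finally → unchanged [d].
/o/ stays [o].
Rule 3 applies to /t/ (between /o/ and /ɡ/: immediately before a consonant) → [ʔ].
/ɡ/ (between /t/ and /e/) is in the target of rule 1 but the environment (word-finally) is not met → [ɡ].
/e/ stays [e].
/d/ (word-final) occurs word-finally → [t] by rule 1.

[nokɡudoʔɡet]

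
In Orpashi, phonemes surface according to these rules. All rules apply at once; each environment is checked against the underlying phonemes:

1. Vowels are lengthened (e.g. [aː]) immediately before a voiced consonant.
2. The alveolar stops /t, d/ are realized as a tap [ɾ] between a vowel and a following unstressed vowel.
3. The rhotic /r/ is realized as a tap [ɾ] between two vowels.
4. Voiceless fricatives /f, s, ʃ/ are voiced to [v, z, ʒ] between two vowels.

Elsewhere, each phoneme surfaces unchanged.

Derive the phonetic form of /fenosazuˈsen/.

[feːnozaːzuˈzeːn]

/f/ (word-initial) fails the environment for rule 4, so it stays [f].
Rule 1 applies to /e/ (between /f/ and /n/: before a voiced consonant) → [eː].
/n/ (between /e/ and /o/): no rule targets it → [n].
/o/ (between /n/ and /s/) fails the environment for rule 1, so it stays [o].
/s/ (between /o/ and /a/): between two vowels, so rule 4 applies → [z].
Rule 1 applies to /a/ (between /s/ and /z/: before a voiced consonant) → [aː].
/z/ (between /a/ and /u/) is unaffected → [z].
/u/ (between /z/ and /s/) fails the environment for rule 1, so it stays [u].
/s/ — between /u/ and /e/, between two vowels — surfaces as [z] (rule 4).
/e/ meets the environment for rule 1 (before a voiced consonant) → [eː].
/n/ stays [n].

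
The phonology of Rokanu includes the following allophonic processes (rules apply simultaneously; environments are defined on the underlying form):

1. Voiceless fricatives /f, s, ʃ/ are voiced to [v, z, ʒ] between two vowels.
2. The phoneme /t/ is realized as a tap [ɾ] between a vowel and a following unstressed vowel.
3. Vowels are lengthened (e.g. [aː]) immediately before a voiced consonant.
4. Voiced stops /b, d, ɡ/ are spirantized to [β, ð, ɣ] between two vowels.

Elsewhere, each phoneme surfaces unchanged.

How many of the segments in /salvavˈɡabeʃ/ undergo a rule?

Segments that undergo a rule: /a/ → [aː] (rule 3); /a/ → [aː] (rule 3); /a/ → [aː] (rule 3); /b/ → [β] (rule 4).
All other segments surface unchanged.

4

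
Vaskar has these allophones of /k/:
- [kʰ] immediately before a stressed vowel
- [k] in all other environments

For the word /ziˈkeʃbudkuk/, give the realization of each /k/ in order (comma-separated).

Occurrence 1 (position 3): immediately before a stressed vowel → [kʰ].
Occurrence 2 (position 9): no conditioning environment matches → elsewhere allophone [k].
Occurrence 3 (position 11): no conditioning environment matches → elsewhere allophone [k].

[kʰ], [k], [k]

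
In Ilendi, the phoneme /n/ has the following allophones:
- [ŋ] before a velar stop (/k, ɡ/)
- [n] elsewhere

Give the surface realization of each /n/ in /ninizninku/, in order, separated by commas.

Occurrence 1 (position 1): no conditioning environment matches → elsewhere allophone [n].
Occurrence 2 (position 3): no conditioning environment matches → elsewhere allophone [n].
Occurrence 3 (position 6): no conditioning environment matches → elsewhere allophone [n].
Occurrence 4 (position 8): before a velar stop → [ŋ].

[n], [n], [n], [ŋ]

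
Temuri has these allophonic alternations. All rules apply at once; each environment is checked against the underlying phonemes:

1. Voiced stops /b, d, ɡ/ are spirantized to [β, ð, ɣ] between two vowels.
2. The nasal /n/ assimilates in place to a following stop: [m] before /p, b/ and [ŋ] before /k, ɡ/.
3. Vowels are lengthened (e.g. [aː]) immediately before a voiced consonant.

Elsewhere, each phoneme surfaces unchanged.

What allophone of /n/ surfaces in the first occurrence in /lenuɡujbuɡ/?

/n/ (between /e/ and /u/) fails the environment for rule 2, so it stays [n].

[n]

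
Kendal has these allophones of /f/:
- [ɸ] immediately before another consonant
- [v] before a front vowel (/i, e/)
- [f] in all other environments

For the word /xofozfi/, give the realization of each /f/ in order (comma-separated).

Occurrence 1 (position 3): no conditioning environment matches → elsewhere allophone [f].
Occurrence 2 (position 6): before a front vowel (/i, e/) → [v].

[f], [v]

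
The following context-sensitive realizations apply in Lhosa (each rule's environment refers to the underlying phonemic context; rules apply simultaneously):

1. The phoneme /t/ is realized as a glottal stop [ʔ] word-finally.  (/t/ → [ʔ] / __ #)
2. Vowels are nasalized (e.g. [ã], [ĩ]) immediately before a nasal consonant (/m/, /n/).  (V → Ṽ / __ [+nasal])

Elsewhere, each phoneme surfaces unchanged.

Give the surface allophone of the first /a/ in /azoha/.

/a/ — word-initial; rule 2 does not apply here → [a].

[a]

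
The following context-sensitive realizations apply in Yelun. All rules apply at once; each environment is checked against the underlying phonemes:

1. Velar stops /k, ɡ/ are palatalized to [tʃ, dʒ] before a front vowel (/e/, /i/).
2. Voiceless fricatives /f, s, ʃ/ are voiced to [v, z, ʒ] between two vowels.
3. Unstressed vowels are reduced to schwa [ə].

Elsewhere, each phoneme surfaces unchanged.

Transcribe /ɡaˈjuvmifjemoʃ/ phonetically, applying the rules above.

[ɡəˈjuvməfjəməʃ]

/ɡ/ (word-initial) is in the target of rule 1 but the environment (before a front vowel) is not met → [ɡ].
/a/ meets the environment for rule 3 (in an unstressed syllable) → [ə].
/j/ (between /a/ and /u/): no rule targets it → [j].
/u/ (between /j/ and /v/) fails the environment for rule 3, so it stays [u].
/v/ stays [v].
/m/ — not in any rule's target class → [m].
/i/ (between /m/ and /f/): in an unstressed syllable, so rule 3 applies → [ə].
/f/ (between /i/ and /j/) fails the environment for rule 2, so it stays [f].
/j/ (between /f/ and /e/): no rule targets it → [j].
/e/ — between /j/ and /m/, in an unstressed syllable — surfaces as [ə] (rule 3).
/m/ (between /e/ and /o/) is unaffected → [m].
/o/ (between /m/ and /ʃ/): in an unstressed syllable, so rule 3 applies → [ə].
/ʃ/ (word-final): rule 2 targets it, but not between two vowels → unchanged [ʃ].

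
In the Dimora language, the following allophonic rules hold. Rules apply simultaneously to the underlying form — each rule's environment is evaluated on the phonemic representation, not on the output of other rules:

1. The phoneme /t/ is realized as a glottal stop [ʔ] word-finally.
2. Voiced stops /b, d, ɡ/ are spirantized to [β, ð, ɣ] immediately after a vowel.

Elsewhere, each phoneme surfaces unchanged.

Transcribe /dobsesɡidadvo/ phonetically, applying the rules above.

/d/ — word-initial; rule 2 does not apply here → [d].
/o/ stays [o].
/b/ (between /o/ and /s/): immediately after a vowel, so rule 2 applies → [β].
/s/ (between /b/ and /e/): no rule targets it → [s].
/e/ (between /s/ and /s/): no rule targets it → [e].
/s/ stays [s].
/ɡ/ (between /s/ and /i/): rule 2 targets it, but not immediately after a vowel → unchanged [ɡ].
/i/ — not in any rule's target class → [i].
/d/ (between /i/ and /a/) occurs immediately after a vowel → [ð] by rule 2.
/a/ — not in any rule's target class → [a].
/d/ meets the environment for rule 2 (immediately after a vowel) → [ð].
/v/ (between /d/ and /o/) is unaffected → [v].
/o/ — not in any rule's target class → [o].

[doβsesɡiðaðvo]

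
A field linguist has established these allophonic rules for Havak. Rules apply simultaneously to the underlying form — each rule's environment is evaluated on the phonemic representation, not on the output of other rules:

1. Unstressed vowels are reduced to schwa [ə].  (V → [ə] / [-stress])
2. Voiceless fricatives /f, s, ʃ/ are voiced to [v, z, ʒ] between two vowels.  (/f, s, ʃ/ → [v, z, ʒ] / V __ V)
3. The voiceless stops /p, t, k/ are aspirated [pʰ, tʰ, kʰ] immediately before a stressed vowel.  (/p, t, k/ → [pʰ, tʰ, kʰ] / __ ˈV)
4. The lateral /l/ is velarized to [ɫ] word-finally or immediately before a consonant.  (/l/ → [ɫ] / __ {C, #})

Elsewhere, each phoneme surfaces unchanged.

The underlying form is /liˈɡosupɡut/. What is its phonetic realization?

[ləˈɡozəpɡət]

/l/ — word-initial; rule 4 does not apply here → [l].
/i/ (between /l/ and /ɡ/) occurs in an unstressed syllable → [ə] by rule 1.
/o/ — between /ɡ/ and /s/; rule 1 does not apply here → [o].
Rule 2 applies to /s/ (between /o/ and /u/: between two vowels) → [z].
Rule 1 applies to /u/ (between /s/ and /p/: in an unstressed syllable) → [ə].
/p/ (between /u/ and /ɡ/): rule 3 targets it, but not immediately before a stressed vowel → unchanged [p].
/u/ (between /ɡ/ and /t/): in an unstressed syllable, so rule 1 applies → [ə].
/t/ — word-final; rule 3 does not apply here → [t].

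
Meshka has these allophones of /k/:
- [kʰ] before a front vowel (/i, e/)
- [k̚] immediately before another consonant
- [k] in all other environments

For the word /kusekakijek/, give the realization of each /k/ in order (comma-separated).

Occurrence 1 (position 1): no conditioning environment matches → elsewhere allophone [k].
Occurrence 2 (position 5): no conditioning environment matches → elsewhere allophone [k].
Occurrence 3 (position 7): before a front vowel (/i, e/) → [kʰ].
Occurrence 4 (position 11): no conditioning environment matches → elsewhere allophone [k].

[k], [k], [kʰ], [k]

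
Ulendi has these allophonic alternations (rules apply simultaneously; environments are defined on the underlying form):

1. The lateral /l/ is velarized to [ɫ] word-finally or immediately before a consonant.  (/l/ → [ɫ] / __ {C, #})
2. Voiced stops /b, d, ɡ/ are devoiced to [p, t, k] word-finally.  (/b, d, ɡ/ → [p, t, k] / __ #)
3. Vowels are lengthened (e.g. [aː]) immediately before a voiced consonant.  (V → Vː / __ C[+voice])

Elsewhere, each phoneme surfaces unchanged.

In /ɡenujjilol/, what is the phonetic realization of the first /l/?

/l/ (between /i/ and /o/) fails the environment for rule 1, so it stays [l].

[l]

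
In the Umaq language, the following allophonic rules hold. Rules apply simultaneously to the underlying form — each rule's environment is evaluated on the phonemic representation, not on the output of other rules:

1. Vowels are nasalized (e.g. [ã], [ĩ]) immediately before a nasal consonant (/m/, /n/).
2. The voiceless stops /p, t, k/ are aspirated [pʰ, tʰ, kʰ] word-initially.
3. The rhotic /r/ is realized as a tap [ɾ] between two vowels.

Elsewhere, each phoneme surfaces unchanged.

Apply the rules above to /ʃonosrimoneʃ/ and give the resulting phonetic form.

/ʃ/ (word-initial) is unaffected → [ʃ].
/o/ (between /ʃ/ and /n/): before a nasal consonant, so rule 1 applies → [õ].
/n/ — not in any rule's target class → [n].
/o/ — between /n/ and /s/; rule 1 does not apply here → [o].
/s/ (between /o/ and /r/): no rule targets it → [s].
/r/ — between /s/ and /i/; rule 3 does not apply here → [r].
/i/ — between /r/ and /m/, before a nasal consonant — surfaces as [ĩ] (rule 1).
/m/ stays [m].
/o/ — between /m/ and /n/, before a nasal consonant — surfaces as [õ] (rule 1).
/n/ stays [n].
/e/ (between /n/ and /ʃ/) is in the target of rule 1 but the environment (before a nasal consonant) is not met → [e].
/ʃ/ (word-final) is unaffected → [ʃ].

[ʃõnosrĩmõneʃ]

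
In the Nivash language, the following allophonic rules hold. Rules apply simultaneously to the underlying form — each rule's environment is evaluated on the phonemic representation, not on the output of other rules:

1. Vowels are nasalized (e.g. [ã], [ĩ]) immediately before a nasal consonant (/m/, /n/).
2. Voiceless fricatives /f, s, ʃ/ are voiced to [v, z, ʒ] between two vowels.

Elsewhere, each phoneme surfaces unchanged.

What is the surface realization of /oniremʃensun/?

/o/ (word-initial): before a nasal consonant, so rule 1 applies → [õ].
/n/ stays [n].
/i/ (between /n/ and /r/) is in the target of rule 1 but the environment (before a nasal consonant) is not met → [i].
/r/ stays [r].
/e/ (between /r/ and /m/) occurs before a nasal consonant → [ẽ] by rule 1.
/m/ — not in any rule's target class → [m].
/ʃ/ (between /m/ and /e/) is in the target of rule 2 but the environment (between two vowels) is not met → [ʃ].
/e/ — between /ʃ/ and /n/, before a nasal consonant — surfaces as [ẽ] (rule 1).
/n/ (between /e/ and /s/) is unaffected → [n].
/s/ — between /n/ and /u/; rule 2 does not apply here → [s].
/u/ (between /s/ and /n/) occurs before a nasal consonant → [ũ] by rule 1.
/n/ — not in any rule's target class → [n].

[õnirẽmʃẽnsũn]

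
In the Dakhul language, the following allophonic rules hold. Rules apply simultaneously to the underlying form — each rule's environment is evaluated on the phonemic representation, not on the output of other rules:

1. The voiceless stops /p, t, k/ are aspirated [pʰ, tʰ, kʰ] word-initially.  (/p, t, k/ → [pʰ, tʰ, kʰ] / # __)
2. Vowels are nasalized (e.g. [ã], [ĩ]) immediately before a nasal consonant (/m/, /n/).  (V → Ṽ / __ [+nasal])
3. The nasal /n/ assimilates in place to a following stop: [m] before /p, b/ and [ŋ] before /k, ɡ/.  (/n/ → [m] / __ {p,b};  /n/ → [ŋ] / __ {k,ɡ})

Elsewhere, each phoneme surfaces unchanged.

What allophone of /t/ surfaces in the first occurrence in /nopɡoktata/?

[t]

/t/ (between /k/ and /a/): rule 1 targets it, but not word-initially → unchanged [t].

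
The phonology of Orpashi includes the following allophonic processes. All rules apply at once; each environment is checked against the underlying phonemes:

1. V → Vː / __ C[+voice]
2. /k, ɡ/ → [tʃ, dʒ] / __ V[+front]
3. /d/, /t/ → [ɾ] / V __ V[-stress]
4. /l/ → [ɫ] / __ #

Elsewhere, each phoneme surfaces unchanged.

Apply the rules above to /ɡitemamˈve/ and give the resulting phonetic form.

[dʒiɾeːmaːmˈve]

/ɡ/ (word-initial) occurs before a front vowel → [dʒ] by rule 2.
/i/ (between /ɡ/ and /t/) is in the target of rule 1 but the environment (before a voiced consonant) is not met → [i].
/t/ — between /i/ and /e/, between a vowel and a following unstressed vowel — surfaces as [ɾ] (rule 3).
/e/ (between /t/ and /m/) occurs before a voiced consonant → [eː] by rule 1.
/m/ (between /e/ and /a/): no rule targets it → [m].
/a/ — between /m/ and /m/, before a voiced consonant — surfaces as [aː] (rule 1).
/m/ — not in any rule's target class → [m].
/v/ (between /m/ and /e/): no rule targets it → [v].
/e/ (word-final) is in the target of rule 1 but the environment (before a voiced consonant) is not met → [e].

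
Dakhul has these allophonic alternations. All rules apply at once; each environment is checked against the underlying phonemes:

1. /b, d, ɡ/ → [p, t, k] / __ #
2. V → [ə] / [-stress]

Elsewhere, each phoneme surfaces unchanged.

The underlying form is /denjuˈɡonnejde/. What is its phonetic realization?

[dənjəˈɡonnəjdə]

/d/ (word-initial) fails the environment for rule 1, so it stays [d].
Rule 2 applies to /e/ (between /d/ and /n/: in an unstressed syllable) → [ə].
/n/ stays [n].
/j/ — not in any rule's target class → [j].
/u/ — between /j/ and /ɡ/, in an unstressed syllable — surfaces as [ə] (rule 2).
/ɡ/ (between /u/ and /o/): rule 1 targets it, but not word-finally → unchanged [ɡ].
/o/ (between /ɡ/ and /n/) fails the environment for rule 2, so it stays [o].
/n/ — not in any rule's target class → [n].
/n/ (between /n/ and /e/) is unaffected → [n].
/e/ (between /n/ and /j/) occurs in an unstressed syllable → [ə] by rule 2.
/j/ stays [j].
/d/ (between /j/ and /e/) fails the environment for rule 1, so it stays [d].
/e/ — word-final, in an unstressed syllable — surfaces as [ə] (rule 2).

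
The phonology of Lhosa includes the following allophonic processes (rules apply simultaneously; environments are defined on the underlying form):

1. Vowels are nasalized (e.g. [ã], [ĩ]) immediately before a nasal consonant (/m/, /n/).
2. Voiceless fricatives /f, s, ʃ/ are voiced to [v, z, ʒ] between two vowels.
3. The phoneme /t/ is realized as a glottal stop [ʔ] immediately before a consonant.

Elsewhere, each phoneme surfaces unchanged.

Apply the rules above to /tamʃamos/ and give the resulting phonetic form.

[tãmʃãmos]

/t/ (word-initial) is in the target of rule 3 but the environment (immediately before a consonant) is not met → [t].
Rule 1 applies to /a/ (between /t/ and /m/: before a nasal consonant) → [ã].
/m/ (between /a/ and /ʃ/): no rule targets it → [m].
/ʃ/ — between /m/ and /a/; rule 2 does not apply here → [ʃ].
/a/ (between /ʃ/ and /m/) occurs before a nasal consonant → [ã] by rule 1.
/m/ (between /a/ and /o/): no rule targets it → [m].
/o/ — between /m/ and /s/; rule 1 does not apply here → [o].
/s/ — word-final; rule 2 does not apply here → [s].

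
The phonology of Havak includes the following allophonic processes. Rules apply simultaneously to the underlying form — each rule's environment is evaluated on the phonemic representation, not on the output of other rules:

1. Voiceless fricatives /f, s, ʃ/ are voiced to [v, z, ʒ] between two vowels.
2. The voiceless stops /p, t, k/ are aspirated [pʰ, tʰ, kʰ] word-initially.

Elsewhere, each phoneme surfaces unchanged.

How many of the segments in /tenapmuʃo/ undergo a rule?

Segments that undergo a rule: /t/ → [tʰ] (rule 2); /ʃ/ → [ʒ] (rule 1).
All other segments surface unchanged.

2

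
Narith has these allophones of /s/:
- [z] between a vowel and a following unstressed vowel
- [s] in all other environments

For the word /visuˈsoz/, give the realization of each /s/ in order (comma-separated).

Occurrence 1 (position 3): between a vowel and a following unstressed vowel → [z].
Occurrence 2 (position 5): no conditioning environment matches → elsewhere allophone [s].

[z], [s]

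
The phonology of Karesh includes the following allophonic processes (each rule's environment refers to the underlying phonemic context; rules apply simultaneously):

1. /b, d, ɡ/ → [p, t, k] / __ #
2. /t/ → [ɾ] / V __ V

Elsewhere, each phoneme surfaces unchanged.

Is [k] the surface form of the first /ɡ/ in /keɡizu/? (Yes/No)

No

/ɡ/ — between /e/ and /i/; rule 1 does not apply here → [ɡ].
The actual realization is [ɡ], not [k].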